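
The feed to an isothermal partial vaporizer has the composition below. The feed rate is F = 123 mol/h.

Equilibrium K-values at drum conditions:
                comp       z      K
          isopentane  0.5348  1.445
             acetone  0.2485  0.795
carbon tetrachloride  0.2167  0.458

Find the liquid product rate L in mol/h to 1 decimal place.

Rachford–Rice: g(β) = Σ zᵢ(Kᵢ−1)/(1+β(Kᵢ−1)) = 0.
Feasibility: ΣzᵢKᵢ = 1.0696, Σzᵢ/Kᵢ = 1.1558 — both > 1, two phases present.
Newton–Raphson from β = 0.3:
  β = 0.3000: g = 0.01542, g' = -0.1851 → β = 0.3833
  β = 0.3833: g = -0.00023, g' = -0.1910 → β = 0.3821
Converged at β = 0.3821.
Then V = β·F = 0.3821·123 = 47.0 mol/h and L = F − V = 76.0 mol/h.

L = 76.0 mol/h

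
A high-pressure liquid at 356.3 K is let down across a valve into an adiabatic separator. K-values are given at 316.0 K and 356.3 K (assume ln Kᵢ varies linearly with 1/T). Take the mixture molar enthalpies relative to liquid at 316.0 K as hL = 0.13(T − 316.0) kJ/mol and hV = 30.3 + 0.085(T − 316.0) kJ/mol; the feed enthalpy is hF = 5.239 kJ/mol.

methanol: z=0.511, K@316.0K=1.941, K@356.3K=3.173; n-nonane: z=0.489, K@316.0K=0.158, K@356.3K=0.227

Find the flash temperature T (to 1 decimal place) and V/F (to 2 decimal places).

Adiabatic flash: solve Rachford–Rice at each trial T, then check hF = ψ·hV(T) + (1−ψ)·hL(T).
  T = 316.0 K: K = (1.941, 0.158), RR gives ψ = 0.087, H_out = 2.643 kJ/mol
  T = 356.3 K: K = (3.173, 0.227), RR gives ψ = 0.436, H_out = 17.660 kJ/mol
  T = 336.1 K: K = (2.517, 0.191), RR gives ψ = 0.310, H_out = 11.713 kJ/mol
  T = 326.1 K: K = (2.221, 0.174), RR gives ψ = 0.218, H_out = 7.831 kJ/mol
  T = 321.1 K: K = (2.080, 0.166), RR gives ψ = 0.160, H_out = 5.474 kJ/mol
  T = 318.6 K: K = (2.011, 0.162), RR gives ψ = 0.126, H_out = 4.149 kJ/mol
  T = 319.9 K: K = (2.047, 0.164), RR gives ψ = 0.144, H_out = 4.852 kJ/mol
Linear interpolation between T = 319.9 (H_out = 4.852) and T = 321.1 (H_out = 5.474) on hF = 5.239 gives T ≈ 320.6 K, at which ψ = 0.15.

T = 320.6 K, V/F = 0.15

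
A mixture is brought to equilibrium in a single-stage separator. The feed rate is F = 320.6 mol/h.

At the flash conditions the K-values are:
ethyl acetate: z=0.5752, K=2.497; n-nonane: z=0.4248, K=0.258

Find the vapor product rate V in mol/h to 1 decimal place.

Let ψ = V/F and solve Σ zᵢ(Kᵢ−1)/(1+ψ(Kᵢ−1)) = 0.
Check two-phase: ΣzᵢKᵢ = 1.5459 > 1 and Σzᵢ/Kᵢ = 1.8769 > 1, so g(0) = 0.5459 > 0 and g(1) = -0.8769 < 0.
Newton iteration, ψ⁰ = 0.55:
  ψ = 0.5500: g = -0.06028, g' = -1.0553 → ψ = 0.4929
  ψ = 0.4929: g = -0.00146, g' = -1.0082 → ψ = 0.4914
Converged at ψ = 0.4914.
Then V = ψ·F = 0.4914·320.6 = 157.6 mol/h and L = F − V = 163.0 mol/h.

V = 157.6 mol/h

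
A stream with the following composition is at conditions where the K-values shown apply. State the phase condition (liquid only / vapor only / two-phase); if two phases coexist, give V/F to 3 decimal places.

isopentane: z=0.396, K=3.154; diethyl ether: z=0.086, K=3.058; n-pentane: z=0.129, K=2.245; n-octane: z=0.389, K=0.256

ΣzᵢKᵢ = 1.901; Σzᵢ/Kᵢ = 1.731.
Both exceed 1, so a two-phase solution exists.
Newton iteration, ψ⁰ = 0.5:
  ψ = 0.500: g = 0.1360, g' = -1.136 → ψ = 0.620
  ψ = 0.620: g = -0.0033, g' = -1.212 → ψ = 0.617
Converged at ψ = 0.617.

two-phase, V/F = 0.617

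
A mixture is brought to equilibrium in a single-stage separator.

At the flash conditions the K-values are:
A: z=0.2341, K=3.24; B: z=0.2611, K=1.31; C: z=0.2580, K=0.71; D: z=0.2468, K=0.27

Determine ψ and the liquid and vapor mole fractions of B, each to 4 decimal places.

Newton–Raphson from ψ = 0.47:
  ψ = 0.4700: g = -0.03480, g' = -0.6317 → ψ = 0.4149
Converged at ψ = 0.4149.
Compositions from xᵢ = zᵢ/(1+ψ(Kᵢ−1)), yᵢ = Kᵢxᵢ:
  A: x = 0.1213, y = 0.3931
  B: x = 0.2313, y = 0.3031
  C: x = 0.2933, y = 0.2082
  D: x = 0.3540, y = 0.0956

ψ = 0.4149, x_B = 0.2313, y_B = 0.3031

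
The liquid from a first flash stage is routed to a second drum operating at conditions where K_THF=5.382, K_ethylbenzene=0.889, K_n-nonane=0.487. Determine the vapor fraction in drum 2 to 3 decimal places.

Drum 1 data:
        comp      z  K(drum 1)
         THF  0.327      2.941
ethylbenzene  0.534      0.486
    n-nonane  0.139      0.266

Drum 1:
Material balance + equilibrium reduce to Σ zᵢ(Kᵢ−1)/(1+ψ₁(Kᵢ−1)) = 0.
Check two-phase: ΣzᵢKᵢ = 1.258 > 1 and Σzᵢ/Kᵢ = 1.733 > 1, so g(0) = 0.258 > 0 and g(1) = -0.733 < 0.
Iterate (Newton) starting at ψ₁ = 0.51:
  ψ₁ = 0.510: g = -0.2161, g' = -0.762 → ψ₁ = 0.226
  ψ₁ = 0.226: g = 0.0081, g' = -0.883 → ψ₁ = 0.235
Converged at ψ₁ = 0.235.
Drum-1 compositions:
  THF: x = 0.224, y = 0.660
  ethylbenzene: x = 0.608, y = 0.295
  n-nonane: x = 0.168, y = 0.045
Drum-2 feed = drum-1 liquid: z₂ = (0.2244, 0.6075, 0.1680).
Drum 2:
Newton iteration, ψ₂⁰ = 0.52:
  ψ₂ = 0.520: g = 0.1108, g' = -0.492 → ψ₂ = 0.745
  ψ₂ = 0.745: g = 0.0174, g' = -0.362 → ψ₂ = 0.794
Converged at ψ₂ = 0.794.
  THF: x = 0.050, y = 0.270
  ethylbenzene: x = 0.666, y = 0.592
  n-nonane: x = 0.284, y = 0.138

V/F (drum 2) = 0.794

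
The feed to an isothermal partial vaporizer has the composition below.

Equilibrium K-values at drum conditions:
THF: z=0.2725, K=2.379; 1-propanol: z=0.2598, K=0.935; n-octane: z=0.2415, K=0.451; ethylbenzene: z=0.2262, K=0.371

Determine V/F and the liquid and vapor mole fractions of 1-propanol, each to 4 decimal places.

V/F = 0.1369, x_1-propanol = 0.2621, y_1-propanol = 0.2451

Newton–Raphson from V/F = 0.5:
  V/F = 0.5000: g = -0.18534, g' = -0.5115 → V/F = 0.1376
  V/F = 0.1376: g = -0.00039, g' = -0.5596 → V/F = 0.1369
Converged at V/F = 0.1369.
Compositions from xᵢ = zᵢ/(1+V/F(Kᵢ−1)), yᵢ = Kᵢxᵢ:
  THF: x = 0.2292, y = 0.5453
  1-propanol: x = 0.2621, y = 0.2451
  n-octane: x = 0.2611, y = 0.1178
  ethylbenzene: x = 0.2475, y = 0.0918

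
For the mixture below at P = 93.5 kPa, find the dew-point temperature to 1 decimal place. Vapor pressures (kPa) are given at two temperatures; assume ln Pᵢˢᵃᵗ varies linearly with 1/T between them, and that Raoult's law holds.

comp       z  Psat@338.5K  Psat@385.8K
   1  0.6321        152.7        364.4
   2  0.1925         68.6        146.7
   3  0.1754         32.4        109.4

T = 344.6 K

Dew-point temperature: Σzᵢ·P/Pᵢˢᵃᵗ(T) = 1. Interpolate ln Pᵢˢᵃᵗ = aᵢ + bᵢ/T.
  T = 338.5 K: ΣzᵢP/Pᵢˢᵃᵗ = 1.1556
  T = 385.8 K: ΣzᵢP/Pᵢˢᵃᵗ = 0.4348
  T = 362.1 K: ΣzᵢP/Pᵢˢᵃᵗ = 0.6840
  T = 350.3 K: ΣzᵢP/Pᵢˢᵃᵗ = 0.8800
  T = 344.4 K: ΣzᵢP/Pᵢˢᵃᵗ = 1.0057
  T = 347.4 K: ΣzᵢP/Pᵢˢᵃᵗ = 0.9391
  T = 345.9 K: ΣzᵢP/Pᵢˢᵃᵗ = 0.9717
  T = 345.1 K: ΣzᵢP/Pᵢˢᵃᵗ = 0.9896
Interpolating between 344.4 K and 345.1 K gives T ≈ 344.6 K.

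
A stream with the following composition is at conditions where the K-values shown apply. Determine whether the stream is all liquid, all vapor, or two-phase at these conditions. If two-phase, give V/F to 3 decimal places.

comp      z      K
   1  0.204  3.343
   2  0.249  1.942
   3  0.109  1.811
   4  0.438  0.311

two-phase, V/F = 0.479

ΣzᵢKᵢ = 1.499; Σzᵢ/Kᵢ = 1.658.
Both exceed 1, so a two-phase solution exists.
Newton–Raphson from ψ = 0.69:
  ψ = 0.690: g = -0.1938, g' = -1.030 → ψ = 0.502
  ψ = 0.502: g = -0.0195, g' = -0.860 → ψ = 0.479
Converged at ψ = 0.479.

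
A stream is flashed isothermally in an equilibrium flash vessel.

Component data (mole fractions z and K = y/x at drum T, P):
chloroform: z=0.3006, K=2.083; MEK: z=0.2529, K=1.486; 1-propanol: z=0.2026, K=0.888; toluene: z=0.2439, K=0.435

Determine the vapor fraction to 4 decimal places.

ψ = 0.7653

Iterate (Newton) starting at ψ = 0.5:
  ψ = 0.5000: g = 0.09397, g' = -0.3411 → ψ = 0.7755
  ψ = 0.7755: g = -0.00390, g' = -0.3854 → ψ = 0.7653
Converged at ψ = 0.7653.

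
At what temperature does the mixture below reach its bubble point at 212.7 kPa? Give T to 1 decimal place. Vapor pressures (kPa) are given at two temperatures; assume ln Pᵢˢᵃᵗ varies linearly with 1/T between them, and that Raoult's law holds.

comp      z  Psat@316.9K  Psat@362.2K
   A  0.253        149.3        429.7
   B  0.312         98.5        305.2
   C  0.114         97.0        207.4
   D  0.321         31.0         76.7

T = 353.9 K

Bubble-point temperature: ΣzᵢPᵢˢᵃᵗ(T) = P. Interpolate ln Pᵢˢᵃᵗ = aᵢ + bᵢ/T.
  T = 316.9 K: ΣzᵢPᵢˢᵃᵗ = 89.51 kPa
  T = 362.2 K: ΣzᵢPᵢˢᵃᵗ = 252.20 kPa
  T = 339.5 K: ΣzᵢPᵢˢᵃᵗ = 155.10 kPa
  T = 350.9 K: ΣzᵢPᵢˢᵃᵗ = 199.48 kPa
  T = 356.5 K: ΣzᵢPᵢˢᵃᵗ = 224.46 kPa
  T = 353.7 K: ΣzᵢPᵢˢᵃᵗ = 211.70 kPa
Interpolating between 353.7 K and 356.5 K gives T ≈ 353.9 K.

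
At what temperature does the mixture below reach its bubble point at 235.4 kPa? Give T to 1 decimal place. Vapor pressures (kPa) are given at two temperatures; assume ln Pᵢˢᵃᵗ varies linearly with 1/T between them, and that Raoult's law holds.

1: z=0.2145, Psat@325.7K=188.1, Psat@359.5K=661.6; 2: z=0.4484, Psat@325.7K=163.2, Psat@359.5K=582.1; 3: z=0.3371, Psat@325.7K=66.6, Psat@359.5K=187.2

T = 340.0 K

Bubble-point temperature: ΣzᵢPᵢˢᵃᵗ(T) = P. Interpolate ln Pᵢˢᵃᵗ = aᵢ + bᵢ/T.
  T = 325.7 K: ΣzᵢPᵢˢᵃᵗ = 135.98 kPa
  T = 359.5 K: ΣzᵢPᵢˢᵃᵗ = 466.03 kPa
  T = 342.6 K: ΣzᵢPᵢˢᵃᵗ = 259.27 kPa
  T = 334.1 K: ΣzᵢPᵢˢᵃᵗ = 188.89 kPa
  T = 338.4 K: ΣzᵢPᵢˢᵃᵗ = 222.14 kPa
  T = 340.5 K: ΣzᵢPᵢˢᵃᵗ = 240.10 kPa
Interpolating between 338.4 K and 340.5 K gives T ≈ 340.0 K.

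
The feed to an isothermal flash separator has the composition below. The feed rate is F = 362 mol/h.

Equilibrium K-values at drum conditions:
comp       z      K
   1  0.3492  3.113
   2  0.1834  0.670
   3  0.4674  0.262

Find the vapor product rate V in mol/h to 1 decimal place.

Material balance + equilibrium reduce to Σ zᵢ(Kᵢ−1)/(1+β(Kᵢ−1)) = 0.
Feasibility: ΣzᵢKᵢ = 1.3324, Σzᵢ/Kᵢ = 2.1699 — both > 1, two phases present.
Iterate (Newton) starting at β = 0.5:
  β = 0.5000: g = -0.26035, g' = -1.0367 → β = 0.2489
  β = 0.2489: g = -0.00491, g' = -1.0754 → β = 0.2443
Converged at β = 0.2443.
Then V = β·F = 0.2443·362 = 88.4 mol/h and L = F − V = 273.6 mol/h.

V = 88.4 mol/h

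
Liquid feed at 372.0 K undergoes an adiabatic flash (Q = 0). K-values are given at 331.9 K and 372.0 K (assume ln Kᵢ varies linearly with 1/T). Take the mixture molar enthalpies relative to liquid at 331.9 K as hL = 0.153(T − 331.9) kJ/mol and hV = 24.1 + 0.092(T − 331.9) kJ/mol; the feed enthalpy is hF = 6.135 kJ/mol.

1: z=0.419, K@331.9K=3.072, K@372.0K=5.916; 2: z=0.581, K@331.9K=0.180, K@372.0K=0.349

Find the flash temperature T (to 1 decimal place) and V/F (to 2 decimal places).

T = 333.5 K, V/F = 0.25

Adiabatic flash: solve Rachford–Rice at each trial T, then check hF = ψ·hV(T) + (1−ψ)·hL(T).
  T = 331.9 K: K = (3.072, 0.180), RR gives ψ = 0.231, H_out = 5.557 kJ/mol
  T = 372.0 K: K = (5.916, 0.349), RR gives ψ = 0.525, H_out = 17.513 kJ/mol
  T = 351.9 K: K = (4.340, 0.255), RR gives ψ = 0.389, H_out = 11.951 kJ/mol
  T = 341.9 K: K = (3.670, 0.215), RR gives ψ = 0.316, H_out = 8.963 kJ/mol
  T = 336.9 K: K = (3.362, 0.197), RR gives ψ = 0.276, H_out = 7.331 kJ/mol
  T = 334.4 K: K = (3.215, 0.188), RR gives ψ = 0.254, H_out = 6.465 kJ/mol
  T = 333.1 K: K = (3.140, 0.184), RR gives ψ = 0.242, H_out = 5.998 kJ/mol
Linear interpolation between T = 333.1 (H_out = 5.998) and T = 334.4 (H_out = 6.465) on hF = 6.135 gives T ≈ 333.5 K, at which ψ = 0.25.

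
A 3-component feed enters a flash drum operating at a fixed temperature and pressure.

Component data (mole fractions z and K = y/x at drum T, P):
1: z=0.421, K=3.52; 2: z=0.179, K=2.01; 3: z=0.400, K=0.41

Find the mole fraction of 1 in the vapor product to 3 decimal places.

y_1 = 0.489

Let β = V/F and solve Σ zᵢ(Kᵢ−1)/(1+β(Kᵢ−1)) = 0.
g(0) = ΣzᵢKᵢ − 1 = 1.006 and g(1) = 1 − Σzᵢ/Kᵢ = -0.184, so a root lies in (0, 1).
Iterate (Newton) starting at β = 0.49:
  β = 0.490: g = 0.2637, g' = -0.893 → β = 0.785
  β = 0.785: g = 0.0171, g' = -0.842 → β = 0.806
Converged at β = 0.806.
Compositions from xᵢ = zᵢ/(1+β(Kᵢ−1)), yᵢ = Kᵢxᵢ:
  1: x = 0.139, y = 0.489
  2: x = 0.099, y = 0.198
  3: x = 0.762, y = 0.313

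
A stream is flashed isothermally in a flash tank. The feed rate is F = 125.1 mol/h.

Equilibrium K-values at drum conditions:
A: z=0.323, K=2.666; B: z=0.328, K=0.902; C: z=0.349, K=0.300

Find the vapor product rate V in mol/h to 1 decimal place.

V = 40.6 mol/h

Let ψ = V/F and solve Σ zᵢ(Kᵢ−1)/(1+ψ(Kᵢ−1)) = 0.
Check two-phase: ΣzᵢKᵢ = 1.262 > 1 and Σzᵢ/Kᵢ = 1.648 > 1, so g(0) = 0.262 > 0 and g(1) = -0.648 < 0.
Newton iteration, ψ⁰ = 0.5:
  ψ = 0.500: g = -0.1161, g' = -0.675 → ψ = 0.328
  ψ = 0.328: g = -0.0024, g' = -0.666 → ψ = 0.324
Converged at ψ = 0.324.
Then V = ψ·F = 0.3245·125.1 = 40.6 mol/h and L = F − V = 84.5 mol/h.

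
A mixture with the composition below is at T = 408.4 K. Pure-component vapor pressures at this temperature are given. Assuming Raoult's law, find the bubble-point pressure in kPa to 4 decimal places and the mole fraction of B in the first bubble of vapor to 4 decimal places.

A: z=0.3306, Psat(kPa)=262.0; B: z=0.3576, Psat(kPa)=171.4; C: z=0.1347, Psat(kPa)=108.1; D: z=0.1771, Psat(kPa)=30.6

Pbub = 167.8902 kPa, y_B = 0.3651

At the bubble point ψ → 0, so ΣzᵢKᵢ = 1 with Kᵢ = Pᵢˢᵃᵗ/P ⇒ P = ΣzᵢPᵢˢᵃᵗ.
P = 0.3306·262.0 + 0.3576·171.4 + 0.1347·108.1 + 0.1771·30.6 = 167.8902 kPa
yᵢ = zᵢPᵢˢᵃᵗ/P ⇒ y_B = 0.3576·171.4/167.8902 = 0.3651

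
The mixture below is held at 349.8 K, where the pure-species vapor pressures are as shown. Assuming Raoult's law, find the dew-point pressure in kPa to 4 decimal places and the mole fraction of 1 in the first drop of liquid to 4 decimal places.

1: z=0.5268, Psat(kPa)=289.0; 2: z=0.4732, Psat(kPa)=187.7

Pdew = 230.2089 kPa, x_1 = 0.4196

At the dew point ψ → 1, so Σzᵢ/Kᵢ = 1 with Kᵢ = Pᵢˢᵃᵗ/P ⇒ 1/P = Σzᵢ/Pᵢˢᵃᵗ.
1/P = 0.5268/289.0 + 0.4732/187.7 = 0.0043439 ⇒ P = 230.2089 kPa
xᵢ = zᵢP/Pᵢˢᵃᵗ ⇒ x_1 = 0.5268·230.2089/289.0 = 0.4196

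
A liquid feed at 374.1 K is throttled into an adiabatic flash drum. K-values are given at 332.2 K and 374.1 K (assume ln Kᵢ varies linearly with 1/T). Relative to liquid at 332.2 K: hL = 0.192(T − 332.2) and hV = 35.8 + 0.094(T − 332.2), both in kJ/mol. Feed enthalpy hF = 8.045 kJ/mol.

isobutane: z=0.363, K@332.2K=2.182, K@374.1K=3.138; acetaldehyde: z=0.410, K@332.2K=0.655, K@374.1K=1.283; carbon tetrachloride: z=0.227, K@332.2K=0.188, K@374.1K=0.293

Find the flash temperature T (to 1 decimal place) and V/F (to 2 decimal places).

Adiabatic flash: solve Rachford–Rice at each trial T, then check hF = ψ·hV(T) + (1−ψ)·hL(T).
  T = 332.2 K: K = (2.182, 0.655, 0.188), RR gives ψ = 0.159, H_out = 5.685 kJ/mol
  T = 374.1 K: K = (3.138, 1.283, 0.293), RR gives ψ = 0.813, H_out = 33.824 kJ/mol
  T = 353.1 K: K = (2.644, 0.934, 0.238), RR gives ψ = 0.531, H_out = 21.937 kJ/mol
  T = 342.6 K: K = (2.408, 0.786, 0.212), RR gives ψ = 0.351, H_out = 14.197 kJ/mol
  T = 337.4 K: K = (2.294, 0.718, 0.200), RR gives ψ = 0.256, H_out = 10.033 kJ/mol
  T = 334.8 K: K = (2.238, 0.686, 0.194), RR gives ψ = 0.208, H_out = 7.882 kJ/mol
  T = 336.1 K: K = (2.266, 0.702, 0.197), RR gives ψ = 0.232, H_out = 8.963 kJ/mol
Linear interpolation between T = 334.8 (H_out = 7.882) and T = 336.1 (H_out = 8.963) on hF = 8.045 gives T ≈ 335.0 K, at which ψ = 0.21.

T = 335.0 K, V/F = 0.21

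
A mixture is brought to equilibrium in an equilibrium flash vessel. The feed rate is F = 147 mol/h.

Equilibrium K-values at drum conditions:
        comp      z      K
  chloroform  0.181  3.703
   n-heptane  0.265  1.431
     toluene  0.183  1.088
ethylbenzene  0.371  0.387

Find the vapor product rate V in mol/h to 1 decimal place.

V = 70.8 mol/h

Iterate (Newton) starting at β = 0.5:
  β = 0.500: g = -0.0105, g' = -0.564 → β = 0.481
Converged at β = 0.481.
Then V = β·F = 0.4814·147 = 70.8 mol/h and L = F − V = 76.2 mol/h.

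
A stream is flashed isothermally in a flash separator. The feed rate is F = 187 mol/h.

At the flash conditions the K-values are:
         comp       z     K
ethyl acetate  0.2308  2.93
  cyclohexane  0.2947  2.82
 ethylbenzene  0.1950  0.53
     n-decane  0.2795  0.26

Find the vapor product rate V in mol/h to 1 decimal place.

Rachford–Rice: g(β) = Σ zᵢ(Kᵢ−1)/(1+β(Kᵢ−1)) = 0.
g(0) = ΣzᵢKᵢ − 1 = 0.6833 and g(1) = 1 − Σzᵢ/Kᵢ = -0.6262, so a root lies in (0, 1).
Newton–Raphson from β = 0.5:
  β = 0.5000: g = 0.05940, g' = -0.9495 → β = 0.5626
  β = 0.5626: g = -0.00035, g' = -0.9648 → β = 0.5622
Converged at β = 0.5622.
Then V = β·F = 0.5622·187 = 105.1 mol/h and L = F − V = 81.9 mol/h.

V = 105.1 mol/h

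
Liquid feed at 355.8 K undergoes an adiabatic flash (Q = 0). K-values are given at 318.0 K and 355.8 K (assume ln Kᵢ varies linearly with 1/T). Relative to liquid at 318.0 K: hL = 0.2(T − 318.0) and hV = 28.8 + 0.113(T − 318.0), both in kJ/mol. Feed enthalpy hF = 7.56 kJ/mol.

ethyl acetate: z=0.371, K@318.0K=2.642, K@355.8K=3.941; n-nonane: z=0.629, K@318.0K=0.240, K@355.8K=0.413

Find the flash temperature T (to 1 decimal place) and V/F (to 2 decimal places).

Adiabatic flash: solve Rachford–Rice at each trial T, then check hF = ψ·hV(T) + (1−ψ)·hL(T).
  T = 318.0 K: K = (2.642, 0.240), RR gives ψ = 0.105, H_out = 3.027 kJ/mol
  T = 355.8 K: K = (3.941, 0.413), RR gives ψ = 0.418, H_out = 18.228 kJ/mol
  T = 336.9 K: K = (3.263, 0.320), RR gives ψ = 0.267, H_out = 11.041 kJ/mol
  T = 327.4 K: K = (2.944, 0.278), RR gives ψ = 0.190, H_out = 7.201 kJ/mol
  T = 332.1 K: K = (3.100, 0.298), RR gives ψ = 0.229, H_out = 9.136 kJ/mol
  T = 329.8 K: K = (3.023, 0.288), RR gives ψ = 0.210, H_out = 8.199 kJ/mol
Linear interpolation between T = 327.4 (H_out = 7.201) and T = 329.8 (H_out = 8.199) on hF = 7.56 gives T ≈ 328.3 K, at which ψ = 0.20.

T = 328.3 K, V/F = 0.20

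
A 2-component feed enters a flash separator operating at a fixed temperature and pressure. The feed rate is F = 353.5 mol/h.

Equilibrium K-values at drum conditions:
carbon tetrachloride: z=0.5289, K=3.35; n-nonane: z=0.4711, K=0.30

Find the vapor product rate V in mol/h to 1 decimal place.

Binary case is linear: z₁(K₁−1)(1+β(K₂−1)) + z₂(K₂−1)(1+β(K₁−1)) = 0
⇒ β = [z₁(K₁−1)+z₂(K₂−1)] / [−(K₁−1)(K₂−1)] = 0.91315/1.64500 = 0.5551
Then V = β·F = 0.5551·353.5 = 196.2 mol/h and L = F − V = 157.3 mol/h.

V = 196.2 mol/h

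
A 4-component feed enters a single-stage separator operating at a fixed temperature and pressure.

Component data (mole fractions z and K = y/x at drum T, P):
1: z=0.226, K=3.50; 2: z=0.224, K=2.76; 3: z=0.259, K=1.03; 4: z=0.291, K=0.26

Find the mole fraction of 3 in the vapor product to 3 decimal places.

y_3 = 0.262

Material balance + equilibrium reduce to Σ zᵢ(Kᵢ−1)/(1+ψ(Kᵢ−1)) = 0.
g(0) = ΣzᵢKᵢ − 1 = 0.752 and g(1) = 1 − Σzᵢ/Kᵢ = -0.516, so a root lies in (0, 1).
Iterate (Newton) starting at ψ = 0.5:
  ψ = 0.500: g = 0.1267, g' = -0.877 → ψ = 0.644
  ψ = 0.644: g = -0.0029, g' = -0.942 → ψ = 0.641
Converged at ψ = 0.641.
Compositions from xᵢ = zᵢ/(1+ψ(Kᵢ−1)), yᵢ = Kᵢxᵢ:
  1: x = 0.087, y = 0.304
  2: x = 0.105, y = 0.290
  3: x = 0.254, y = 0.262
  4: x = 0.554, y = 0.144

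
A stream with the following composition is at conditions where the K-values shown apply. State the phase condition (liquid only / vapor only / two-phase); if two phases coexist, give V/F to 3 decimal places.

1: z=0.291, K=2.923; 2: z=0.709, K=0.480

two-phase, V/F = 0.191

ΣzᵢKᵢ = 1.191; Σzᵢ/Kᵢ = 1.577.
Both exceed 1, so a two-phase solution exists.
Material balance + equilibrium reduce to Σ zᵢ(Kᵢ−1)/(1+ψ(Kᵢ−1)) = 0.
Iterate (Newton) starting at ψ = 0.5:
  ψ = 0.500: g = -0.2129, g' = -0.630 → ψ = 0.162
  ψ = 0.162: g = 0.0242, g' = -0.854 → ψ = 0.190
  ψ = 0.190: g = 0.0006, g' = -0.813 → ψ = 0.191
Converged at ψ = 0.191.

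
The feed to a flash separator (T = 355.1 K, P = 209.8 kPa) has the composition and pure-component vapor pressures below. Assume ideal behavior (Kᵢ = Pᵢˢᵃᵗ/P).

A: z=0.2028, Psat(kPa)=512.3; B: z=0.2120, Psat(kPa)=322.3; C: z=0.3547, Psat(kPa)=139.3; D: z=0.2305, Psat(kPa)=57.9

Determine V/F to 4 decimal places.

V/F = 0.2131

Raoult's law: Kᵢ = Pᵢˢᵃᵗ/P = Pᵢˢᵃᵗ/209.8.
  K_A = 512.3/209.8 = 2.441849, K_B = 322.3/209.8 = 1.536225, K_C = 139.3/209.8 = 0.663966, K_D = 57.9/209.8 = 0.275977
Material balance + equilibrium reduce to Σ zᵢ(Kᵢ−1)/(1+V/F(Kᵢ−1)) = 0.
Check two-phase: ΣzᵢKᵢ = 1.1200 > 1 and Σzᵢ/Kᵢ = 1.5905 > 1, so g(0) = 0.1200 > 0 and g(1) = -0.5905 < 0.
Newton–Raphson from V/F = 0.5:
  V/F = 0.5000: g = -0.14529, g' = -0.5350 → V/F = 0.2284
  V/F = 0.2284: g = -0.00782, g' = -0.5074 → V/F = 0.2130
  V/F = 0.2130: g = 0.00003, g' = -0.5112 → V/F = 0.2131
Converged at V/F = 0.2131.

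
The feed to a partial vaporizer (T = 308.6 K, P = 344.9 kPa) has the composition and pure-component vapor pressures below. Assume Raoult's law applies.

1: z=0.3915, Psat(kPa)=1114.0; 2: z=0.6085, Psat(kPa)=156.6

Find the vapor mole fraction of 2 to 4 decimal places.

y_2 = 0.3647

Raoult's law: Kᵢ = Pᵢˢᵃᵗ/P = Pᵢˢᵃᵗ/344.9.
  K_1 = 1114.0/344.9 = 3.229922, K_2 = 156.6/344.9 = 0.454045
Binary case is linear: z₁(K₁−1)(1+ψ(K₂−1)) + z₂(K₂−1)(1+ψ(K₁−1)) = 0
⇒ ψ = [z₁(K₁−1)+z₂(K₂−1)] / [−(K₁−1)(K₂−1)] = 0.54080/1.21744 = 0.4442
Compositions from xᵢ = zᵢ/(1+ψ(Kᵢ−1)), yᵢ = Kᵢxᵢ:
  1: x = 0.1967, y = 0.6353
  2: x = 0.8033, y = 0.3647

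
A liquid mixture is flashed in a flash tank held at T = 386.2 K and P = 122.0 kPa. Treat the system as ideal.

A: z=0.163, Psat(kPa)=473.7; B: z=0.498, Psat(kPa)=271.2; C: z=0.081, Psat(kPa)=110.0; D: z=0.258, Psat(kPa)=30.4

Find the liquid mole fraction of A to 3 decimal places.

x_A = 0.051

Raoult's law: Kᵢ = Pᵢˢᵃᵗ/P = Pᵢˢᵃᵗ/122.0.
  K_A = 473.7/122.0 = 3.88279, K_B = 271.2/122.0 = 2.22295, K_C = 110.0/122.0 = 0.90164, K_D = 30.4/122.0 = 0.24918
Material balance + equilibrium reduce to Σ zᵢ(Kᵢ−1)/(1+ψ(Kᵢ−1)) = 0.
Check two-phase: ΣzᵢKᵢ = 1.877 > 1 and Σzᵢ/Kᵢ = 1.391 > 1, so g(0) = 0.877 > 0 and g(1) = -0.391 < 0.
Newton iteration, ψ⁰ = 0.5:
  ψ = 0.500: g = 0.2519, g' = -0.888 → ψ = 0.784
  ψ = 0.784: g = -0.0242, g' = -1.181 → ψ = 0.763
Converged at ψ = 0.763.
Compositions from xᵢ = zᵢ/(1+ψ(Kᵢ−1)), yᵢ = Kᵢxᵢ:
  A: x = 0.051, y = 0.198
  B: x = 0.258, y = 0.573
  C: x = 0.088, y = 0.079
  D: x = 0.604, y = 0.150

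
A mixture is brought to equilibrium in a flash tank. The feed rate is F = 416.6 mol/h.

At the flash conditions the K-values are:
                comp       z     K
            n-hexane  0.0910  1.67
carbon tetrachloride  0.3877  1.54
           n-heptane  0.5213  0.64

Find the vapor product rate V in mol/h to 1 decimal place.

Material balance + equilibrium reduce to Σ zᵢ(Kᵢ−1)/(1+V/F(Kᵢ−1)) = 0.
g(0) = ΣzᵢKᵢ − 1 = 0.0827 and g(1) = 1 − Σzᵢ/Kᵢ = -0.1208, so a root lies in (0, 1).
Newton–Raphson from V/F = 0.5:
  V/F = 0.5000: g = -0.01834, g' = -0.1935 → V/F = 0.4052
Converged at V/F = 0.4052.
Then V = V/F·F = 0.4052·416.6 = 168.8 mol/h and L = F − V = 247.8 mol/h.

V = 168.8 mol/h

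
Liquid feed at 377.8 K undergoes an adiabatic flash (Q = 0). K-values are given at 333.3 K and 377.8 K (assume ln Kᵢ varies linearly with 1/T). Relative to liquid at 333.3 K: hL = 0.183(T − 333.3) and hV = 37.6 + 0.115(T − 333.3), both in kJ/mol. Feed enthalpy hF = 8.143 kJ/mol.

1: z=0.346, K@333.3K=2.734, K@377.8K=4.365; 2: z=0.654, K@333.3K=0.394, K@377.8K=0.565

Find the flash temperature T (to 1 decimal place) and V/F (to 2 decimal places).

T = 334.8 K, V/F = 0.21

Adiabatic flash: solve Rachford–Rice at each trial T, then check hF = ψ·hV(T) + (1−ψ)·hL(T).
  T = 333.3 K: K = (2.734, 0.394), RR gives ψ = 0.194, H_out = 7.287 kJ/mol
  T = 377.8 K: K = (4.365, 0.565), RR gives ψ = 0.601, H_out = 28.924 kJ/mol
  T = 355.6 K: K = (3.507, 0.477), RR gives ψ = 0.401, H_out = 18.557 kJ/mol
  T = 344.5 K: K = (3.111, 0.435), RR gives ψ = 0.303, H_out = 13.204 kJ/mol
  T = 338.9 K: K = (2.919, 0.414), RR gives ψ = 0.250, H_out = 10.336 kJ/mol
  T = 336.1 K: K = (2.826, 0.404), RR gives ψ = 0.223, H_out = 8.838 kJ/mol
  T = 334.7 K: K = (2.780, 0.399), RR gives ψ = 0.208, H_out = 8.069 kJ/mol
Linear interpolation between T = 334.7 (H_out = 8.069) and T = 336.1 (H_out = 8.838) on hF = 8.143 gives T ≈ 334.8 K, at which ψ = 0.21.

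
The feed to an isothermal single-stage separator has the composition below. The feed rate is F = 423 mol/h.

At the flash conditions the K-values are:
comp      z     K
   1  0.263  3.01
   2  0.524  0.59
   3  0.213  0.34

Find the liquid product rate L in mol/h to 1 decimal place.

L = 348.6 mol/h

Rachford–Rice: g(ψ) = Σ zᵢ(Kᵢ−1)/(1+ψ(Kᵢ−1)) = 0.
Feasibility: ΣzᵢKᵢ = 1.173, Σzᵢ/Kᵢ = 1.602 — both > 1, two phases present.
Newton–Raphson from ψ = 0.5:
  ψ = 0.500: g = -0.2164, g' = -0.610 → ψ = 0.145
  ψ = 0.145: g = 0.0251, g' = -0.849 → ψ = 0.175
  ψ = 0.175: g = 0.0007, g' = -0.802 → ψ = 0.176
Converged at ψ = 0.176.
Then V = ψ·F = 0.1759·423 = 74.4 mol/h and L = F − V = 348.6 mol/h.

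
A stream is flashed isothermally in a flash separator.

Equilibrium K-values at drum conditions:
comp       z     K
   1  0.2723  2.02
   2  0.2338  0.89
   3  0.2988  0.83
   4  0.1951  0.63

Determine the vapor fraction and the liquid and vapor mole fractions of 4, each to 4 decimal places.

ψ = 0.5728, x_4 = 0.2476, y_4 = 0.1560

Let ψ = V/F and solve Σ zᵢ(Kᵢ−1)/(1+ψ(Kᵢ−1)) = 0.
g(0) = ΣzᵢKᵢ − 1 = 0.1290 and g(1) = 1 − Σzᵢ/Kᵢ = -0.0672, so a root lies in (0, 1).
Newton–Raphson from ψ = 0.5:
  ψ = 0.5000: g = 0.01264, g' = -0.1779 → ψ = 0.5710
  ψ = 0.5710: g = 0.00030, g' = -0.1699 → ψ = 0.5728
Converged at ψ = 0.5728.
Compositions from xᵢ = zᵢ/(1+ψ(Kᵢ−1)), yᵢ = Kᵢxᵢ:
  1: x = 0.1719, y = 0.3472
  2: x = 0.2495, y = 0.2221
  3: x = 0.3310, y = 0.2748
  4: x = 0.2476, y = 0.1560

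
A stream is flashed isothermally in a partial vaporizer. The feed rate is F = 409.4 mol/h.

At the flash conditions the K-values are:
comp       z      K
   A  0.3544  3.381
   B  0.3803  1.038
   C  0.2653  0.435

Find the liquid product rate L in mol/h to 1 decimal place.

Rachford–Rice: g(ψ) = Σ zᵢ(Kᵢ−1)/(1+ψ(Kᵢ−1)) = 0.
Check two-phase: ΣzᵢKᵢ = 1.7084 > 1 and Σzᵢ/Kᵢ = 1.0811 > 1, so g(0) = 0.7084 > 0 and g(1) = -0.0811 < 0.
Iterate (Newton) starting at ψ = 0.5:
  ψ = 0.5000: g = 0.19049, g' = -0.5838 → ψ = 0.8263
  ψ = 0.8263: g = 0.01721, g' = -0.5266 → ψ = 0.8590
  ψ = 0.8590: g = -0.00016, g' = -0.5369 → ψ = 0.8587
Converged at ψ = 0.8587.
Then V = ψ·F = 0.8587·409.4 = 351.6 mol/h and L = F − V = 57.8 mol/h.

L = 57.8 mol/h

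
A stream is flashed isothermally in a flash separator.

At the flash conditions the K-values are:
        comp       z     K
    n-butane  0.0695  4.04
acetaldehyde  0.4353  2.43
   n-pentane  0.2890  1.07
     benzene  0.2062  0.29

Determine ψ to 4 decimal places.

Let ψ = V/F and solve Σ zᵢ(Kᵢ−1)/(1+ψ(Kᵢ−1)) = 0.
Feasibility: ΣzᵢKᵢ = 1.7076, Σzᵢ/Kᵢ = 1.1775 — both > 1, two phases present.
Iterate (Newton) starting at ψ = 0.59:
  ψ = 0.5900: g = 0.18074, g' = -0.6533 → ψ = 0.8667
  ψ = 0.8667: g = -0.02541, g' = -0.9299 → ψ = 0.8393
  ψ = 0.8393: g = -0.00080, g' = -0.8727 → ψ = 0.8384
Converged at ψ = 0.8384.

ψ = 0.8384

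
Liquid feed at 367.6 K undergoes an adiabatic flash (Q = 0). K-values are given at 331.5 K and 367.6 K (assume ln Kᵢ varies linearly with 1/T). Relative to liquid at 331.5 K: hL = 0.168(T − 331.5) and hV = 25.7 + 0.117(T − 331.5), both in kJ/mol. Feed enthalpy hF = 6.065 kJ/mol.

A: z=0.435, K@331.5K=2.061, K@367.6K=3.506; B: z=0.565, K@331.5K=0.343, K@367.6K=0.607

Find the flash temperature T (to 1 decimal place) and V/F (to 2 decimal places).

T = 335.3 K, V/F = 0.21

Adiabatic flash: solve Rachford–Rice at each trial T, then check hF = ψ·hV(T) + (1−ψ)·hL(T).
  T = 331.5 K: K = (2.061, 0.343), RR gives ψ = 0.130, H_out = 3.330 kJ/mol
  T = 367.6 K: K = (3.506, 0.607), RR gives ψ = 0.881, H_out = 27.094 kJ/mol
  T = 349.6 K: K = (2.727, 0.463), RR gives ψ = 0.484, H_out = 15.023 kJ/mol
  T = 340.6 K: K = (2.382, 0.401), RR gives ψ = 0.317, H_out = 9.523 kJ/mol
  T = 336.1 K: K = (2.219, 0.371), RR gives ψ = 0.229, H_out = 6.596 kJ/mol
  T = 333.8 K: K = (2.139, 0.357), RR gives ψ = 0.181, H_out = 5.007 kJ/mol
Linear interpolation between T = 333.8 (H_out = 5.007) and T = 336.1 (H_out = 6.596) on hF = 6.065 gives T ≈ 335.3 K, at which ψ = 0.21.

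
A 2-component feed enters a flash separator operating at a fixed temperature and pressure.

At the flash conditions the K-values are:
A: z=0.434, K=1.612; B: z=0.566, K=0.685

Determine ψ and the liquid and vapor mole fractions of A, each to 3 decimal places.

Let ψ = V/F and solve Σ zᵢ(Kᵢ−1)/(1+ψ(Kᵢ−1)) = 0.
Feasibility: ΣzᵢKᵢ = 1.087, Σzᵢ/Kᵢ = 1.096 — both > 1, two phases present.
Binary case is linear: z₁(K₁−1)(1+ψ(K₂−1)) + z₂(K₂−1)(1+ψ(K₁−1)) = 0
⇒ ψ = [z₁(K₁−1)+z₂(K₂−1)] / [−(K₁−1)(K₂−1)] = 0.0873/0.1928 = 0.453
Compositions from xᵢ = zᵢ/(1+ψ(Kᵢ−1)), yᵢ = Kᵢxᵢ:
  A: x = 0.340, y = 0.548
  B: x = 0.660, y = 0.452

ψ = 0.453, x_A = 0.340, y_A = 0.548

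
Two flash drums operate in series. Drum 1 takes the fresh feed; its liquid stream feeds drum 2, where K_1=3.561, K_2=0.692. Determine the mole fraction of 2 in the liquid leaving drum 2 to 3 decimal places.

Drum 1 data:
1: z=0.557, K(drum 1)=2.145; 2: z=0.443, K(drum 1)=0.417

Drum 1:
Let ψ₁ = V/F and solve Σ zᵢ(Kᵢ−1)/(1+ψ₁(Kᵢ−1)) = 0.
g(0) = ΣzᵢKᵢ − 1 = 0.379 and g(1) = 1 − Σzᵢ/Kᵢ = -0.322, so a root lies in (0, 1).
Newton iteration, ψ₁⁰ = 0.65:
  ψ₁ = 0.650: g = -0.0502, g' = -0.630 → ψ₁ = 0.570
  ψ₁ = 0.570: g = -0.0011, g' = -0.605 → ψ₁ = 0.569
Converged at ψ₁ = 0.569.
Drum-1 compositions:
  1: x = 0.337, y = 0.724
  2: x = 0.663, y = 0.276
Drum-2 feed = drum-1 liquid: z₂ = (0.3374, 0.6626).
Drum 2:
Iterate (Newton) starting at ψ₂ = 0.5:
  ψ₂ = 0.500: g = 0.1376, g' = -0.513 → ψ₂ = 0.768
  ψ₂ = 0.768: g = 0.0239, g' = -0.359 → ψ₂ = 0.835
  ψ₂ = 0.835: g = 0.0007, g' = -0.339 → ψ₂ = 0.837
Converged at ψ₂ = 0.837.
  1: x = 0.107, y = 0.382
  2: x = 0.893, y = 0.618

x_2 (drum 2) = 0.893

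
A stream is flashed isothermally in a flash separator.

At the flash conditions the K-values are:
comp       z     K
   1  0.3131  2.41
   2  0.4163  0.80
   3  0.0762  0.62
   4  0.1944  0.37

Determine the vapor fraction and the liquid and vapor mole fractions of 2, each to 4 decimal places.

ψ = 0.3858, x_2 = 0.4511, y_2 = 0.3609

Material balance + equilibrium reduce to Σ zᵢ(Kᵢ−1)/(1+ψ(Kᵢ−1)) = 0.
Feasibility: ΣzᵢKᵢ = 1.2068, Σzᵢ/Kᵢ = 1.2986 — both > 1, two phases present.
Newton iteration, ψ⁰ = 0.5:
  ψ = 0.5000: g = -0.04812, g' = -0.4159 → ψ = 0.3843
  ψ = 0.3843: g = 0.00063, g' = -0.4308 → ψ = 0.3858
Converged at ψ = 0.3858.
Compositions from xᵢ = zᵢ/(1+ψ(Kᵢ−1)), yᵢ = Kᵢxᵢ:
  1: x = 0.2028, y = 0.4887
  2: x = 0.4511, y = 0.3609
  3: x = 0.0893, y = 0.0554
  4: x = 0.2568, y = 0.0950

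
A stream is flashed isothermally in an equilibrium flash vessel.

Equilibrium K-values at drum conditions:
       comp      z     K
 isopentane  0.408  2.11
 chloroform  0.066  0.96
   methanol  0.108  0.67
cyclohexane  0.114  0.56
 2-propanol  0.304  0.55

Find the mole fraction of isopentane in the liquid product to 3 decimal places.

x_isopentane = 0.260

Let ψ = V/F and solve Σ zᵢ(Kᵢ−1)/(1+ψ(Kᵢ−1)) = 0.
Feasibility: ΣzᵢKᵢ = 1.228, Σzᵢ/Kᵢ = 1.180 — both > 1, two phases present.
Newton iteration, ψ⁰ = 0.52:
  ψ = 0.520: g = -0.0022, g' = -0.361 → ψ = 0.514
Converged at ψ = 0.514.
Compositions from xᵢ = zᵢ/(1+ψ(Kᵢ−1)), yᵢ = Kᵢxᵢ:
  isopentane: x = 0.260, y = 0.548
  chloroform: x = 0.067, y = 0.065
  methanol: x = 0.130, y = 0.087
  cyclohexane: x = 0.147, y = 0.082
  2-propanol: x = 0.395, y = 0.217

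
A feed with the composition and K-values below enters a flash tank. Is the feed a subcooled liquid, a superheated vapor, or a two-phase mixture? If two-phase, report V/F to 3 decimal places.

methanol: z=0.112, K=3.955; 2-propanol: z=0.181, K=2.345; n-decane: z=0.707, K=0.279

two-phase, V/F = 0.041

ΣzᵢKᵢ = 1.065; Σzᵢ/Kᵢ = 2.640.
Both exceed 1, so a two-phase solution exists.
Newton–Raphson from ψ = 0.67:
  ψ = 0.670: g = -0.7470, g' = -1.576 → ψ = 0.196
  ψ = 0.196: g = -0.1915, g' = -1.096 → ψ = 0.021
  ψ = 0.021: g = 0.0303, g' = -1.554 → ψ = 0.041
Converged at ψ = 0.041.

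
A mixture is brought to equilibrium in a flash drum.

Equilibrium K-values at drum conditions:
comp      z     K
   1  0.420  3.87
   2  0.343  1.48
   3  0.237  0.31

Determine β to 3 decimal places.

Let β = V/F and solve Σ zᵢ(Kᵢ−1)/(1+β(Kᵢ−1)) = 0.
Check two-phase: ΣzᵢKᵢ = 2.207 > 1 and Σzᵢ/Kᵢ = 1.105 > 1, so g(0) = 1.207 > 0 and g(1) = -0.105 < 0.
Iterate (Newton) starting at β = 0.5:
  β = 0.500: g = 0.3781, g' = -0.898 → β = 0.921
  β = 0.921: g = -0.0038, g' = -1.148 → β = 0.918
Converged at β = 0.918.

β = 0.918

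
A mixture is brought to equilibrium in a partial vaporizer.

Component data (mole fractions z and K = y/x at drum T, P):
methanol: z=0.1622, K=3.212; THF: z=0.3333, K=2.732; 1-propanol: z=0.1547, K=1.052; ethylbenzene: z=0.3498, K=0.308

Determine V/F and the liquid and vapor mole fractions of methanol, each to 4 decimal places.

V/F = 0.6351, x_methanol = 0.0674, y_methanol = 0.2166

Iterate (Newton) starting at V/F = 0.57:
  V/F = 0.5700: g = 0.05727, g' = -0.8656 → V/F = 0.6362
  V/F = 0.6362: g = -0.00093, g' = -0.8982 → V/F = 0.6351
Converged at V/F = 0.6351.
Compositions from xᵢ = zᵢ/(1+V/F(Kᵢ−1)), yᵢ = Kᵢxᵢ:
  methanol: x = 0.0674, y = 0.2166
  THF: x = 0.1587, y = 0.4336
  1-propanol: x = 0.1498, y = 0.1575
  ethylbenzene: x = 0.6241, y = 0.1922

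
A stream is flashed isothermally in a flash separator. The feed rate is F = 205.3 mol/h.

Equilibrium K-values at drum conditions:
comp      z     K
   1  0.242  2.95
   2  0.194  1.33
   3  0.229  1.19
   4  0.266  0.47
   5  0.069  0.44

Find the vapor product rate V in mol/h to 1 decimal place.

V = 144.8 mol/h

Material balance + equilibrium reduce to Σ zᵢ(Kᵢ−1)/(1+V/F(Kᵢ−1)) = 0.
g(0) = ΣzᵢKᵢ − 1 = 0.400 and g(1) = 1 − Σzᵢ/Kᵢ = -0.143, so a root lies in (0, 1).
Iterate (Newton) starting at V/F = 0.5:
  V/F = 0.500: g = 0.0881, g' = -0.438 → V/F = 0.701
  V/F = 0.701: g = 0.0018, g' = -0.432 → V/F = 0.705
Converged at V/F = 0.705.
Then V = V/F·F = 0.7052·205.3 = 144.8 mol/h and L = F − V = 60.5 mol/h.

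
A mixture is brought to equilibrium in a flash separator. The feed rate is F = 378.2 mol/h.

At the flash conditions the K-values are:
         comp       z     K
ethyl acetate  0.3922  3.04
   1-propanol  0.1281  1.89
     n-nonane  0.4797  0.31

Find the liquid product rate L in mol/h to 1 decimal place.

Newton iteration, ψ⁰ = 0.5:
  ψ = 0.5000: g = -0.03035, g' = -0.9809 → ψ = 0.4691
  ψ = 0.4691: g = -0.00009, g' = -0.9760 → ψ = 0.4690
Converged at ψ = 0.4690.
Then V = ψ·F = 0.4690·378.2 = 177.4 mol/h and L = F − V = 200.8 mol/h.

L = 200.8 mol/h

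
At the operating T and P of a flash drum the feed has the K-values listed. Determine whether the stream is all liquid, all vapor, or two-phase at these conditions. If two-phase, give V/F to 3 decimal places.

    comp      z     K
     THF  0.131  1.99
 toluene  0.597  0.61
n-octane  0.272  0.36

ΣzᵢKᵢ = 0.723; Σzᵢ/Kᵢ = 1.800.
Since ΣzᵢKᵢ < 1 the mixture is below its bubble point — single liquid phase.

all liquid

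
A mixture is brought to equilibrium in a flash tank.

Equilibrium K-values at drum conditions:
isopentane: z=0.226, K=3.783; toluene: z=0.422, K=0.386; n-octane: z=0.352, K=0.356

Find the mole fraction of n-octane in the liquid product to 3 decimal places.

Iterate (Newton) starting at ψ = 0.5:
  ψ = 0.500: g = -0.4452, g' = -0.955 → ψ = 0.034
  ψ = 0.034: g = 0.0787, g' = -1.781 → ψ = 0.078
  ψ = 0.078: g = 0.0061, g' = -1.520 → ψ = 0.082
Converged at ψ = 0.082.
Compositions from xᵢ = zᵢ/(1+ψ(Kᵢ−1)), yᵢ = Kᵢxᵢ:
  isopentane: x = 0.184, y = 0.696
  toluene: x = 0.444, y = 0.172
  n-octane: x = 0.372, y = 0.132

x_n-octane = 0.372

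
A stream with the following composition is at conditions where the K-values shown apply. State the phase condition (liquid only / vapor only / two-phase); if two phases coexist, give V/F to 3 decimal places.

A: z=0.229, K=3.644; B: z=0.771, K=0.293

two-phase, V/F = 0.032

ΣzᵢKᵢ = 1.060; Σzᵢ/Kᵢ = 2.694.
Both exceed 1, so a two-phase solution exists.
Rachford–Rice: g(ψ) = Σ zᵢ(Kᵢ−1)/(1+ψ(Kᵢ−1)) = 0.
Newton–Raphson from ψ = 0.53:
  ψ = 0.530: g = -0.6196, g' = -1.263 → ψ = 0.040
  ψ = 0.040: g = -0.0126, g' = -1.720 → ψ = 0.032
Converged at ψ = 0.032.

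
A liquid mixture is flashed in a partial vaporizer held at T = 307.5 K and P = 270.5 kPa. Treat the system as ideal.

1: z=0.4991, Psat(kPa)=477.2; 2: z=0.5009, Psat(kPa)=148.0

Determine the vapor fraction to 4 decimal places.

ψ = 0.4466

Raoult's law: Kᵢ = Pᵢˢᵃᵗ/P = Pᵢˢᵃᵗ/270.5.
  K_1 = 477.2/270.5 = 1.764140, K_2 = 148.0/270.5 = 0.547135
Rachford–Rice: g(ψ) = Σ zᵢ(Kᵢ−1)/(1+ψ(Kᵢ−1)) = 0.
g(0) = ΣzᵢKᵢ − 1 = 0.1545 and g(1) = 1 − Σzᵢ/Kᵢ = -0.1984, so a root lies in (0, 1).
Binary case is linear: z₁(K₁−1)(1+ψ(K₂−1)) + z₂(K₂−1)(1+ψ(K₁−1)) = 0
⇒ ψ = [z₁(K₁−1)+z₂(K₂−1)] / [−(K₁−1)(K₂−1)] = 0.15454/0.34605 = 0.4466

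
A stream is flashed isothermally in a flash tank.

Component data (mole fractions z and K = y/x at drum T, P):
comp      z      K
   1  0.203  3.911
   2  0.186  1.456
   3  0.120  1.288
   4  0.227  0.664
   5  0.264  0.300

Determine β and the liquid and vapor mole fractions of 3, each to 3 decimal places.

Material balance + equilibrium reduce to Σ zᵢ(Kᵢ−1)/(1+β(Kᵢ−1)) = 0.
Check two-phase: ΣzᵢKᵢ = 1.449 > 1 and Σzᵢ/Kᵢ = 1.495 > 1, so g(0) = 0.449 > 0 and g(1) = -0.495 < 0.
Iterate (Newton) starting at β = 0.5:
  β = 0.500: g = -0.0360, g' = -0.662 → β = 0.446
Converged at β = 0.446.
Compositions from xᵢ = zᵢ/(1+β(Kᵢ−1)), yᵢ = Kᵢxᵢ:
  1: x = 0.088, y = 0.346
  2: x = 0.155, y = 0.225
  3: x = 0.106, y = 0.137
  4: x = 0.267, y = 0.177
  5: x = 0.384, y = 0.115

β = 0.446, x_3 = 0.106, y_3 = 0.137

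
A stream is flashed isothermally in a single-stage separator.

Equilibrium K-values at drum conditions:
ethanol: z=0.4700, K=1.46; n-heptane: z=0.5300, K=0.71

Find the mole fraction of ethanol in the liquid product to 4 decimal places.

x_ethanol = 0.3867

Rachford–Rice: g(ψ) = Σ zᵢ(Kᵢ−1)/(1+ψ(Kᵢ−1)) = 0.
Feasibility: ΣzᵢKᵢ = 1.0625, Σzᵢ/Kᵢ = 1.0684 — both > 1, two phases present.
Binary case is linear: z₁(K₁−1)(1+ψ(K₂−1)) + z₂(K₂−1)(1+ψ(K₁−1)) = 0
⇒ ψ = [z₁(K₁−1)+z₂(K₂−1)] / [−(K₁−1)(K₂−1)] = 0.06250/0.13340 = 0.4685
Compositions from xᵢ = zᵢ/(1+ψ(Kᵢ−1)), yᵢ = Kᵢxᵢ:
  ethanol: x = 0.3867, y = 0.5645
  n-heptane: x = 0.6133, y = 0.4355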